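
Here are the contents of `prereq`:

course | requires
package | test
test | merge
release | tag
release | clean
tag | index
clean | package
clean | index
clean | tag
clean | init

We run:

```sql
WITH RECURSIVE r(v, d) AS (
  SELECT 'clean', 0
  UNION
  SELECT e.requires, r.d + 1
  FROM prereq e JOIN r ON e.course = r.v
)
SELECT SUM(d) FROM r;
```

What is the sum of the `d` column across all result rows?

11

Base: (clean, d=0).
Iteration 1: edges from {clean} -> (index, d=1), (init, d=1), (package, d=1), (tag, d=1).
Iteration 2: edges from {index,init,package,tag} -> (index, d=2), (test, d=2).
Iteration 3: edges from {index,test} -> (merge, d=3).
Iteration 4: no outgoing edges from {merge}; recursion stops.
SUM(d) = 0 + 1 + 1 + 1 + 1 + 2 + 2 + 3 = 11.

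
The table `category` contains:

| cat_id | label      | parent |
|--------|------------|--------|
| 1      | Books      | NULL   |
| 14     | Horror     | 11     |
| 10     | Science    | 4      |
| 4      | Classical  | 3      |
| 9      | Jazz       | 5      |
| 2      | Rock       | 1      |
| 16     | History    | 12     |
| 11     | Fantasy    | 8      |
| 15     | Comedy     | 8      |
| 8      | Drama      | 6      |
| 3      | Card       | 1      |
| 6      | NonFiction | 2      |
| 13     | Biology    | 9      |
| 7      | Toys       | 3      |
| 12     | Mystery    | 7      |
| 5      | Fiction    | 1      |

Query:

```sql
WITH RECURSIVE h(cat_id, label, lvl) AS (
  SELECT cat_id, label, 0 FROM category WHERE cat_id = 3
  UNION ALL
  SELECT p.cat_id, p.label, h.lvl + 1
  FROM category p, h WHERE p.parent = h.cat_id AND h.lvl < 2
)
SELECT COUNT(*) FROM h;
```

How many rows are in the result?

Base: cat_id=3 (Card) at lvl 0.
Iteration 1: rows with parent in {3} -> Classical (id 4, lvl 1), Toys (id 7, lvl 1).
Iteration 2: rows with parent in {4,7} -> Science (id 10, lvl 2), Mystery (id 12, lvl 2).
Iteration 3: lvl < 2 fails for all current rows; recursion stops.
Total rows emitted: 5.

5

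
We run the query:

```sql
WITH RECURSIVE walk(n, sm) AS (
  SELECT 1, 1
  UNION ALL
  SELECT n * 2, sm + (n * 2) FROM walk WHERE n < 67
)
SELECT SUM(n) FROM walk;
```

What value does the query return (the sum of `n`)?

255

Base: n=1, sm=1.
Iteration 1: 1 < 67 holds -> n = 1 * 2 = 2, sm = 1 + 2 = 3.
Iteration 2: 2 < 67 holds -> n = 2 * 2 = 4, sm = 3 + 4 = 7.
Iteration 3: 4 < 67 holds -> n = 4 * 2 = 8, sm = 7 + 8 = 15.
Iteration 4: 8 < 67 holds -> n = 8 * 2 = 16, sm = 15 + 16 = 31.
Iteration 5: 16 < 67 holds -> n = 16 * 2 = 32, sm = 31 + 32 = 63.
Iteration 6: 32 < 67 holds -> n = 32 * 2 = 64, sm = 63 + 64 = 127.
Iteration 7: 64 < 67 holds -> n = 64 * 2 = 128, sm = 127 + 128 = 255.
Iteration 8: 128 < 67 fails; recursion stops.
SUM(n) = 1 + 2 + 4 + 8 + 16 + 32 + 64 + 128 = 255.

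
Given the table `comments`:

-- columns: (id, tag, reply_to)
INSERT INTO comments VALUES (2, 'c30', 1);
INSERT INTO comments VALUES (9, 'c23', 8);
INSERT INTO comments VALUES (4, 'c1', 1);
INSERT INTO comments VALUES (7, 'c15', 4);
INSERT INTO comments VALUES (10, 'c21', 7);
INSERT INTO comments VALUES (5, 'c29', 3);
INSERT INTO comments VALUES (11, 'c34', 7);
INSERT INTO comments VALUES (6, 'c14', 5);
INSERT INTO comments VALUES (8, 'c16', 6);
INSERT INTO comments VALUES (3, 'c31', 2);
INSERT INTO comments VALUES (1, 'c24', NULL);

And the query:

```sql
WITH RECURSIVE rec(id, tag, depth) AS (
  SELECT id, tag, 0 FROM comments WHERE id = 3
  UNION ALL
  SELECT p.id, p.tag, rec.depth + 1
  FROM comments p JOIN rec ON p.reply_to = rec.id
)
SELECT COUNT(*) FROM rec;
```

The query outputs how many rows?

Base: id=3 (c31) at depth 0.
Iteration 1: rows with reply_to in {3} -> c29 (id 5, depth 1).
Iteration 2: rows with reply_to in {5} -> c14 (id 6, depth 2).
Iteration 3: rows with reply_to in {6} -> c16 (id 8, depth 3).
Iteration 4: rows with reply_to in {8} -> c23 (id 9, depth 4).
Iteration 5: no rows with reply_to in {9}; recursion stops.
Total rows emitted: 5.

5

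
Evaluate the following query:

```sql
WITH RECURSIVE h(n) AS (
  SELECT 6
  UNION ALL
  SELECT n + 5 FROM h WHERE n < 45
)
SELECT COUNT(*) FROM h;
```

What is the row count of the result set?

9

Base: n=6.
Iteration 1: 6 < 45 holds -> n = 6 + 5 = 11.
Iteration 2: 11 < 45 holds -> n = 11 + 5 = 16.
Iteration 3: 16 < 45 holds -> n = 16 + 5 = 21.
Iteration 4: 21 < 45 holds -> n = 21 + 5 = 26.
Iteration 5: 26 < 45 holds -> n = 26 + 5 = 31.
Iteration 6: 31 < 45 holds -> n = 31 + 5 = 36.
Iteration 7: 36 < 45 holds -> n = 36 + 5 = 41.
Iteration 8: 41 < 45 holds -> n = 41 + 5 = 46.
Iteration 9: 46 < 45 fails; recursion stops.
Total rows emitted: 9.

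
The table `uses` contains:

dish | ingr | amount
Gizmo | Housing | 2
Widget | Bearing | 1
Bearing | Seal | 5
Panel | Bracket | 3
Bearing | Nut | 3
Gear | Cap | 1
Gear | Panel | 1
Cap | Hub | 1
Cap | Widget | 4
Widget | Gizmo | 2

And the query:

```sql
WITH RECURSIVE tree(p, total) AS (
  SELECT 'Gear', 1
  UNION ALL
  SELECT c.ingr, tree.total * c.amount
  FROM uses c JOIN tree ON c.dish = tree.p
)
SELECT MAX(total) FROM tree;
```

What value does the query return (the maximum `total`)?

Base: (Gear, total=1).
Iteration 1: components of {Gear} -> Cap = 1*1 = 1, Panel = 1*1 = 1.
Iteration 2: components of {Cap,Panel} -> Bracket = 1*3 = 3, Hub = 1*1 = 1, Widget = 1*4 = 4.
Iteration 3: components of {Bracket,Hub,Widget} -> Bearing = 4*1 = 4, Gizmo = 4*2 = 8.
Iteration 4: components of {Bearing,Gizmo} -> Housing = 8*2 = 16, Nut = 4*3 = 12, Seal = 4*5 = 20.
Iteration 5: no further components; recursion stops.
total values: 1, 1, 1, 4, 1, 3, 8, 4, 16, 20, 12; the maximum is 20.

20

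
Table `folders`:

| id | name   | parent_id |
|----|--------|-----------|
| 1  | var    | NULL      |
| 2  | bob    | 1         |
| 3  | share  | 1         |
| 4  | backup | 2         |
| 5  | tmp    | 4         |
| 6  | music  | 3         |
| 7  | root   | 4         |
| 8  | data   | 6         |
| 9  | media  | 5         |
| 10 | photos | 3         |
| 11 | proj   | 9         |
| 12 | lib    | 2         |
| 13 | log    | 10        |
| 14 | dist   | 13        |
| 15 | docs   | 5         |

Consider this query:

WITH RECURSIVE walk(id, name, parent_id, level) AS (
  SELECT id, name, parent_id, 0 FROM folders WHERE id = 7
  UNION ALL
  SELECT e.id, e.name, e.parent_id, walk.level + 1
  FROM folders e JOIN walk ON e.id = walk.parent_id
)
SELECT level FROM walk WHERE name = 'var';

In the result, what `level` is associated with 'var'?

Base: id=7 (root), parent_id=4, level 0.
Iteration 1: join on id=4 -> backup (id 4, parent_id=2, level 1).
Iteration 2: join on id=2 -> bob (id 2, parent_id=1, level 2).
Iteration 3: join on id=1 -> var (id 1, parent_id=NULL, level 3).
Iteration 4: parent_id is NULL; no match; recursion stops.

3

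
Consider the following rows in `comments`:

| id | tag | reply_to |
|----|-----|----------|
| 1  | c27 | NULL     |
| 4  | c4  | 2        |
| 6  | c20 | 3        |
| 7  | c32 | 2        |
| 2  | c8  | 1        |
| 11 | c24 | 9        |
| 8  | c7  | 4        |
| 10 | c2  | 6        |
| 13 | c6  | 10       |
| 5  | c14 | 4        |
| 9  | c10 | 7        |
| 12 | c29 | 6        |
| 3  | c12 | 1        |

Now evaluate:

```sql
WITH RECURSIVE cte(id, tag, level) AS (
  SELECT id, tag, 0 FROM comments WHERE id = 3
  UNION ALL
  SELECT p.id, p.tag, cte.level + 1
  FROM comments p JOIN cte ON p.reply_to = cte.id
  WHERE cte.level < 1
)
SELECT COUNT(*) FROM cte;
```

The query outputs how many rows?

2

Base: id=3 (c12) at level 0.
Iteration 1: rows with reply_to in {3} -> c20 (id 6, level 1).
Iteration 2: level < 1 fails for all current rows; recursion stops.
Total rows emitted: 2.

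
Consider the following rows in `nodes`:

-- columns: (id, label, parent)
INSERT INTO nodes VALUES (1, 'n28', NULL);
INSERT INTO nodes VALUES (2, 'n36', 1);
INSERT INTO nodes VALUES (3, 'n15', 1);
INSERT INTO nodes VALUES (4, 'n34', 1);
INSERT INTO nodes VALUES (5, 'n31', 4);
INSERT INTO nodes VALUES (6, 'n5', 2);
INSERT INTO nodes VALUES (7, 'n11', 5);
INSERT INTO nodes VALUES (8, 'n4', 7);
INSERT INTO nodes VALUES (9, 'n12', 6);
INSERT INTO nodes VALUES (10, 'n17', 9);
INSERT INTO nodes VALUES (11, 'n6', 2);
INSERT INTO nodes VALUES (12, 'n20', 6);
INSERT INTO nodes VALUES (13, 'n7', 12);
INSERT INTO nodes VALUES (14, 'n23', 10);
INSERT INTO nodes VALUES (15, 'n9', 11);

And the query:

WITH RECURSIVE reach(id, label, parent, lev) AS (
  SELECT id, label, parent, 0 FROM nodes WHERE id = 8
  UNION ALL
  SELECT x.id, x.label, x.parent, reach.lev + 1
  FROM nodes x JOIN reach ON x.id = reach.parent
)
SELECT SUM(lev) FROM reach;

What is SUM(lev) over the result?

10

Base: id=8 (n4), parent=7, lev 0.
Iteration 1: join on id=7 -> n11 (id 7, parent=5, lev 1).
Iteration 2: join on id=5 -> n31 (id 5, parent=4, lev 2).
Iteration 3: join on id=4 -> n34 (id 4, parent=1, lev 3).
Iteration 4: join on id=1 -> n28 (id 1, parent=NULL, lev 4).
Iteration 5: parent is NULL; no match; recursion stops.
SUM(lev) = 0 + 1 + 2 + 3 + 4 = 10.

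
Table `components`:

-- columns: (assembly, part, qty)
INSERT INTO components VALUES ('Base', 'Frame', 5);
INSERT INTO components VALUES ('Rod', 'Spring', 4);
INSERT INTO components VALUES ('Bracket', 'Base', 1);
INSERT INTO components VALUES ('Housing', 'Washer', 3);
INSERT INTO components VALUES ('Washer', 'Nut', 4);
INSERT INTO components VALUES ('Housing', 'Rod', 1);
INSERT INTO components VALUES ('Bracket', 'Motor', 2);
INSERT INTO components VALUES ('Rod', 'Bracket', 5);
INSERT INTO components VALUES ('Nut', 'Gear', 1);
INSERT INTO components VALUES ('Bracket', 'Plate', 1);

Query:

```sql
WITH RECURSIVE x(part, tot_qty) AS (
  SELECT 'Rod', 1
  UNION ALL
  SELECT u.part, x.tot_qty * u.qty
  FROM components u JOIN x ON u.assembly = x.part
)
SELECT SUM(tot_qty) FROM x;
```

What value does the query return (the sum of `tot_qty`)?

Base: (Rod, tot_qty=1).
Iteration 1: components of {Rod} -> Bracket = 1*5 = 5, Spring = 1*4 = 4.
Iteration 2: components of {Bracket,Spring} -> Base = 5*1 = 5, Motor = 5*2 = 10, Plate = 5*1 = 5.
Iteration 3: components of {Base,Motor,Plate} -> Frame = 5*5 = 25.
Iteration 4: no further components; recursion stops.
SUM(tot_qty) = 1 + 5 + 4 + 10 + 5 + 5 + 25 = 55.

55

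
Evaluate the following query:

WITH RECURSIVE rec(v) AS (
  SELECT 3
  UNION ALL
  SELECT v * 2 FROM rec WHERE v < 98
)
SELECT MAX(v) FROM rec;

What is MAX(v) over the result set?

192

Base: v=3.
Iteration 1: 3 < 98 holds -> v = 3 * 2 = 6.
Iteration 2: 6 < 98 holds -> v = 6 * 2 = 12.
Iteration 3: 12 < 98 holds -> v = 12 * 2 = 24.
Iteration 4: 24 < 98 holds -> v = 24 * 2 = 48.
Iteration 5: 48 < 98 holds -> v = 48 * 2 = 96.
Iteration 6: 96 < 98 holds -> v = 96 * 2 = 192.
Iteration 7: 192 < 98 fails; recursion stops.
v values: 3, 6, 12, 24, 48, 96, 192; the maximum is 192.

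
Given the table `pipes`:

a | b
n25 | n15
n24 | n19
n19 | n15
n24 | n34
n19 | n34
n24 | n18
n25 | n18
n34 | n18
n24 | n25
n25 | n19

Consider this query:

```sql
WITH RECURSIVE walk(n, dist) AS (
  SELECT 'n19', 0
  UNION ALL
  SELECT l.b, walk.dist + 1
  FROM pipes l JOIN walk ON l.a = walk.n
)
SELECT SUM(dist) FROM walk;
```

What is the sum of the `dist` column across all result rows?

Base: (n19, dist=0).
Iteration 1: edges from {n19} -> (n15, dist=1), (n34, dist=1).
Iteration 2: edges from {n15,n34} -> (n18, dist=2).
Iteration 3: no outgoing edges from {n18}; recursion stops.
SUM(dist) = 0 + 1 + 1 + 2 = 4.

4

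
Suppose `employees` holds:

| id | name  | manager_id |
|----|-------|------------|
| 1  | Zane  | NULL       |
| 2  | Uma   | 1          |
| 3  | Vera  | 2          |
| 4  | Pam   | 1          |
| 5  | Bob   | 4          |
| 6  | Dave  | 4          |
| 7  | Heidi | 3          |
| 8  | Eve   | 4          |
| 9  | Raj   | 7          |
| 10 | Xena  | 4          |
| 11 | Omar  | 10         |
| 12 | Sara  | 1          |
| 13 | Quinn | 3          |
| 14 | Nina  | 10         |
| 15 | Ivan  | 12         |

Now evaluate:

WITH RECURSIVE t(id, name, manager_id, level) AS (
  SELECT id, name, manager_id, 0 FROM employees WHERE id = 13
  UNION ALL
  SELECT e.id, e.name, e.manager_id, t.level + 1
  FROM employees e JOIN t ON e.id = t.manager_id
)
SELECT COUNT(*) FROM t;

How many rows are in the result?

Base: id=13 (Quinn), manager_id=3, level 0.
Iteration 1: join on id=3 -> Vera (id 3, manager_id=2, level 1).
Iteration 2: join on id=2 -> Uma (id 2, manager_id=1, level 2).
Iteration 3: join on id=1 -> Zane (id 1, manager_id=NULL, level 3).
Iteration 4: manager_id is NULL; no match; recursion stops.
Total rows emitted: 4.

4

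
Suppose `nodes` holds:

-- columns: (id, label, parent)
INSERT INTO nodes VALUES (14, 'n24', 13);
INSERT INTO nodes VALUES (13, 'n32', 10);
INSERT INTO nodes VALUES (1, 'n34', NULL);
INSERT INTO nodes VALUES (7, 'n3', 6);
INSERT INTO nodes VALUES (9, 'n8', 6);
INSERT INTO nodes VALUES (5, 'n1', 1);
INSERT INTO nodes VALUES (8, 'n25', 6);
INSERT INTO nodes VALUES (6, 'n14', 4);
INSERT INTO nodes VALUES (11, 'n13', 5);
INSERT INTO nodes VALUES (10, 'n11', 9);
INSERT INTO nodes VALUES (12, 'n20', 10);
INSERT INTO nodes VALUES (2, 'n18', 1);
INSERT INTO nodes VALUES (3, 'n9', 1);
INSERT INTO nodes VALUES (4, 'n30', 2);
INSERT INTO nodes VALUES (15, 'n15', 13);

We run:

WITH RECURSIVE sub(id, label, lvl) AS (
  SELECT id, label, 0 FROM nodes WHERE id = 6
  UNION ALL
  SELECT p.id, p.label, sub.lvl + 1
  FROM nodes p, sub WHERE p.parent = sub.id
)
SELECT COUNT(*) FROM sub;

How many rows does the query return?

Base: id=6 (n14) at lvl 0.
Iteration 1: rows with parent in {6} -> n3 (id 7, lvl 1), n25 (id 8, lvl 1), n8 (id 9, lvl 1).
Iteration 2: rows with parent in {7,8,9} -> n11 (id 10, lvl 2).
Iteration 3: rows with parent in {10} -> n20 (id 12, lvl 3), n32 (id 13, lvl 3).
Iteration 4: rows with parent in {12,13} -> n24 (id 14, lvl 4), n15 (id 15, lvl 4).
Iteration 5: no rows with parent in {14,15}; recursion stops.
Total rows emitted: 9.

9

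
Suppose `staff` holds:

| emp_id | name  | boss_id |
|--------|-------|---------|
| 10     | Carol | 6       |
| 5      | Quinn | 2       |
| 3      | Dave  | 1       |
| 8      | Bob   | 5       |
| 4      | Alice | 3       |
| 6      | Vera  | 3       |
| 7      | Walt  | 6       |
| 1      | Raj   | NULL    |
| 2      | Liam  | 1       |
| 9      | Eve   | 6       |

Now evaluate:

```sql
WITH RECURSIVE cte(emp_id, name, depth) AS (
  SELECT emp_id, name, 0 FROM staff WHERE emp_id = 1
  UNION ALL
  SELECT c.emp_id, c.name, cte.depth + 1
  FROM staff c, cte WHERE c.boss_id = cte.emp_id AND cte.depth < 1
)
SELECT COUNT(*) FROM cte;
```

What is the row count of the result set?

3

Base: emp_id=1 (Raj) at depth 0.
Iteration 1: rows with boss_id in {1} -> Liam (id 2, depth 1), Dave (id 3, depth 1).
Iteration 2: depth < 1 fails for all current rows; recursion stops.
Total rows emitted: 3.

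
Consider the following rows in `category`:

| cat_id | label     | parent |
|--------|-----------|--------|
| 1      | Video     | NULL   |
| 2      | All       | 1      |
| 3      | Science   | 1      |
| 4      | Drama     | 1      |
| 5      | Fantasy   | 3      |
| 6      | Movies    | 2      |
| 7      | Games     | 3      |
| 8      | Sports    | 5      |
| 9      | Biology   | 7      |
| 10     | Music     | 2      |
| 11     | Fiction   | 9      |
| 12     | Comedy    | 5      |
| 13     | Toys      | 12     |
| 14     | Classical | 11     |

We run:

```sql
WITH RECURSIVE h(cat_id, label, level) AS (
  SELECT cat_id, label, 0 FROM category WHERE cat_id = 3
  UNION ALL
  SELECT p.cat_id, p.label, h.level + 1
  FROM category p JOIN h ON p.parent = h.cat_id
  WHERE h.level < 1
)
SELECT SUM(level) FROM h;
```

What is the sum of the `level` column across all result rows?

2

Base: cat_id=3 (Science) at level 0.
Iteration 1: rows with parent in {3} -> Fantasy (id 5, level 1), Games (id 7, level 1).
Iteration 2: level < 1 fails for all current rows; recursion stops.
SUM(level) = 0 + 1 + 1 = 2.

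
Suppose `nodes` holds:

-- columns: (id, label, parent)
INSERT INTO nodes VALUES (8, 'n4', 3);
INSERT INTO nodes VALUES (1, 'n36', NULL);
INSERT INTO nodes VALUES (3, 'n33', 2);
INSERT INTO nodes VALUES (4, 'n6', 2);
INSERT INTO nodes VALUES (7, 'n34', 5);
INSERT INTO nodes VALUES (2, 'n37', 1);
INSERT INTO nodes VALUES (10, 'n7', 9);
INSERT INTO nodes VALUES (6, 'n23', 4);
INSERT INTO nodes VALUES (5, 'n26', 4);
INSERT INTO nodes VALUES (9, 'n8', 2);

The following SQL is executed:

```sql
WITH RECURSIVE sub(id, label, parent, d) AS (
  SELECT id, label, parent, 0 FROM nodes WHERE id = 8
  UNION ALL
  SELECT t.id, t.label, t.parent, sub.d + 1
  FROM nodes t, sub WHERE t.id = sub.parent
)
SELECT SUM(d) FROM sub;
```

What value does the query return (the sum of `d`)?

Base: id=8 (n4), parent=3, d 0.
Iteration 1: join on id=3 -> n33 (id 3, parent=2, d 1).
Iteration 2: join on id=2 -> n37 (id 2, parent=1, d 2).
Iteration 3: join on id=1 -> n36 (id 1, parent=NULL, d 3).
Iteration 4: parent is NULL; no match; recursion stops.
SUM(d) = 0 + 1 + 2 + 3 = 6.

6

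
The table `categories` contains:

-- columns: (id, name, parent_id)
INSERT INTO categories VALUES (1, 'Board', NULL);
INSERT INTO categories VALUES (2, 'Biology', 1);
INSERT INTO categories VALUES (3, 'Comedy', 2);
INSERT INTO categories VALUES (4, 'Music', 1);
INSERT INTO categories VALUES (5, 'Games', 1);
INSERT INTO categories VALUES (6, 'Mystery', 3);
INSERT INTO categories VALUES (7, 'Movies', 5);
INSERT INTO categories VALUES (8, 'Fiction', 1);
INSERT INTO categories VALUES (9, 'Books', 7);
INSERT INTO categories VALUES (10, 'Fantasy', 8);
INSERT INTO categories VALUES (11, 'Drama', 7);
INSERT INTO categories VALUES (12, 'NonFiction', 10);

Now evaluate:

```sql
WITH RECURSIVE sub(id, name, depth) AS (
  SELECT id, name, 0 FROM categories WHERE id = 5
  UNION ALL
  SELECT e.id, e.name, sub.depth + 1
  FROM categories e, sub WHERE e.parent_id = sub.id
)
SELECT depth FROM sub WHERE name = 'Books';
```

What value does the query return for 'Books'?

2

Base: id=5 (Games) at depth 0.
Iteration 1: rows with parent_id in {5} -> Movies (id 7, depth 1).
Iteration 2: rows with parent_id in {7} -> Books (id 9, depth 2), Drama (id 11, depth 2).
Iteration 3: no rows with parent_id in {9,11}; recursion stops.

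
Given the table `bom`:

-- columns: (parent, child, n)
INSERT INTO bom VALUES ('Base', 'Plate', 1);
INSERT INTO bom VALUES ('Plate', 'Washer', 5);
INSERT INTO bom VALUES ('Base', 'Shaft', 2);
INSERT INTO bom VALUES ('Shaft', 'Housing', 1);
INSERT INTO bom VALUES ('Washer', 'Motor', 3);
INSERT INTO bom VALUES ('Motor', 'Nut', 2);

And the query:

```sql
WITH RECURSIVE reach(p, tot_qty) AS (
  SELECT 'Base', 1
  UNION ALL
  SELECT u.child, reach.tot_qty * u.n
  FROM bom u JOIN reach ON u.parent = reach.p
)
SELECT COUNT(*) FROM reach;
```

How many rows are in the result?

Base: (Base, tot_qty=1).
Iteration 1: components of {Base} -> Plate = 1*1 = 1, Shaft = 1*2 = 2.
Iteration 2: components of {Plate,Shaft} -> Housing = 2*1 = 2, Washer = 1*5 = 5.
Iteration 3: components of {Housing,Washer} -> Motor = 5*3 = 15.
Iteration 4: components of {Motor} -> Nut = 15*2 = 30.
Iteration 5: no further components; recursion stops.
Total rows emitted: 7.

7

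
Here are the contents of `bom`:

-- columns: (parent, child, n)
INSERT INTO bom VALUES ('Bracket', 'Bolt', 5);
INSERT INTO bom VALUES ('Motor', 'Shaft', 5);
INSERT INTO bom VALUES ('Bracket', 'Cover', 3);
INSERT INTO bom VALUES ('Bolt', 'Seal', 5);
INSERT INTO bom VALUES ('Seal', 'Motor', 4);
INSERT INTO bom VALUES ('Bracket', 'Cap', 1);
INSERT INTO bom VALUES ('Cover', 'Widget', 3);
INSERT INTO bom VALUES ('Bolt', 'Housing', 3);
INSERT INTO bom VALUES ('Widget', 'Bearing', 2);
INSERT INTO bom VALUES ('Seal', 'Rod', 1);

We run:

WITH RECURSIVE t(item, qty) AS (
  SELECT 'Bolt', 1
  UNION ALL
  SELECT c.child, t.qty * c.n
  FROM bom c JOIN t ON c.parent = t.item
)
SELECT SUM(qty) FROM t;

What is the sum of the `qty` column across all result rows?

134

Base: (Bolt, qty=1).
Iteration 1: components of {Bolt} -> Housing = 1*3 = 3, Seal = 1*5 = 5.
Iteration 2: components of {Housing,Seal} -> Motor = 5*4 = 20, Rod = 5*1 = 5.
Iteration 3: components of {Motor,Rod} -> Shaft = 20*5 = 100.
Iteration 4: no further components; recursion stops.
SUM(qty) = 1 + 5 + 3 + 5 + 20 + 100 = 134.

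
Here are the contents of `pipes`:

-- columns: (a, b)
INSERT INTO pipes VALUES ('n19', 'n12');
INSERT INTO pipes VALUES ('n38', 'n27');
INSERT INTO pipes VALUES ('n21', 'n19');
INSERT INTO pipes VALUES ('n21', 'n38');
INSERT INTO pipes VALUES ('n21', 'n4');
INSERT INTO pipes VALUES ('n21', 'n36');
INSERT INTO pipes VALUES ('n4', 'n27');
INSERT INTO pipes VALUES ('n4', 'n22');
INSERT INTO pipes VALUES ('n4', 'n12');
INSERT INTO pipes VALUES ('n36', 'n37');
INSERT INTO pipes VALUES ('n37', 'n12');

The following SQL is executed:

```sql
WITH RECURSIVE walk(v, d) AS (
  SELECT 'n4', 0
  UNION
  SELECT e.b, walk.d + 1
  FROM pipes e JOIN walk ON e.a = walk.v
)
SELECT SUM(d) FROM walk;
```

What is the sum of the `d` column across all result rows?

3

Base: (n4, d=0).
Iteration 1: edges from {n4} -> (n12, d=1), (n22, d=1), (n27, d=1).
Iteration 2: no outgoing edges from {n12,n22,n27}; recursion stops.
SUM(d) = 0 + 1 + 1 + 1 = 3.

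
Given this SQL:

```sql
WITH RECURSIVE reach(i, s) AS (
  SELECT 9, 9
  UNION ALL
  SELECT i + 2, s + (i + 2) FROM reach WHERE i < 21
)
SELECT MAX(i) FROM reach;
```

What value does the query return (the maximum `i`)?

Base: i=9, s=9.
Iteration 1: 9 < 21 holds -> i = 9 + 2 = 11, s = 9 + 11 = 20.
Iteration 2: 11 < 21 holds -> i = 11 + 2 = 13, s = 20 + 13 = 33.
Iteration 3: 13 < 21 holds -> i = 13 + 2 = 15, s = 33 + 15 = 48.
Iteration 4: 15 < 21 holds -> i = 15 + 2 = 17, s = 48 + 17 = 65.
Iteration 5: 17 < 21 holds -> i = 17 + 2 = 19, s = 65 + 19 = 84.
Iteration 6: 19 < 21 holds -> i = 19 + 2 = 21, s = 84 + 21 = 105.
Iteration 7: 21 < 21 fails; recursion stops.
i values: 9, 11, 13, 15, 17, 19, 21; the maximum is 21.

21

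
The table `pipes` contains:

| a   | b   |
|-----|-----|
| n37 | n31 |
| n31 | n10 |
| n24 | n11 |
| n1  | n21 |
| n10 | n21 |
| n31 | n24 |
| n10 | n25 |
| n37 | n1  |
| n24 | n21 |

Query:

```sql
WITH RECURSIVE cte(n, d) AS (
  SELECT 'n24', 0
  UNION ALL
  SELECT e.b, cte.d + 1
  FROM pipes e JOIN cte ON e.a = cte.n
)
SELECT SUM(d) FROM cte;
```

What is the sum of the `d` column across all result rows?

2

Base: (n24, d=0).
Iteration 1: edges from {n24} -> (n11, d=1), (n21, d=1).
Iteration 2: no outgoing edges from {n11,n21}; recursion stops.
SUM(d) = 0 + 1 + 1 = 2.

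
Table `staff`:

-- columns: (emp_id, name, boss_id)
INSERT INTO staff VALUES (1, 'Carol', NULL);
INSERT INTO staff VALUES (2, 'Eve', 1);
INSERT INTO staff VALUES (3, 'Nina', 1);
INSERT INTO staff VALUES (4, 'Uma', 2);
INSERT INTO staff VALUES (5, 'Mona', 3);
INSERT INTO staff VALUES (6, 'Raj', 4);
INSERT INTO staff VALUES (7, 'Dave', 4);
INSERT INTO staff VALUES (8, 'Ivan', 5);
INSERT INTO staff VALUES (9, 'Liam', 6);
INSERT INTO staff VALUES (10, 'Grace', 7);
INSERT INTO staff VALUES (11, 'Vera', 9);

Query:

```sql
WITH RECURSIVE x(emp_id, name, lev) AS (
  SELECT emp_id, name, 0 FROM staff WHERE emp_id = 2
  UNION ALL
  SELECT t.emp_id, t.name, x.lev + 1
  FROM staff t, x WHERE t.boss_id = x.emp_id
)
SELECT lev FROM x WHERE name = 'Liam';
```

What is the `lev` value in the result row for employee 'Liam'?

Base: emp_id=2 (Eve) at lev 0.
Iteration 1: rows with boss_id in {2} -> Uma (id 4, lev 1).
Iteration 2: rows with boss_id in {4} -> Raj (id 6, lev 2), Dave (id 7, lev 2).
Iteration 3: rows with boss_id in {6,7} -> Liam (id 9, lev 3), Grace (id 10, lev 3).
Iteration 4: rows with boss_id in {9,10} -> Vera (id 11, lev 4).
Iteration 5: no rows with boss_id in {11}; recursion stops.

3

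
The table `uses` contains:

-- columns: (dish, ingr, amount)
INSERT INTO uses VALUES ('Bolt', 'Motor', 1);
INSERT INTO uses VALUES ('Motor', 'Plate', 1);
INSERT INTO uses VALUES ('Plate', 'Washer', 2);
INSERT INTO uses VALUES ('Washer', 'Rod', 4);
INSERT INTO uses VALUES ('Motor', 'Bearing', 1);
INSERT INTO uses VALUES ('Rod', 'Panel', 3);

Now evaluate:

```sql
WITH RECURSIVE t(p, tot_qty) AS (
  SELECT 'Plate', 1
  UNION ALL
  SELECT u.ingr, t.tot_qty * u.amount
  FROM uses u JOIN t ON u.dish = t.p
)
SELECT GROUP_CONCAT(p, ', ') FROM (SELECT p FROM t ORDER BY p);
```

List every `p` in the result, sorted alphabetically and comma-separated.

Base: (Plate, tot_qty=1).
Iteration 1: components of {Plate} -> Washer = 1*2 = 2.
Iteration 2: components of {Washer} -> Rod = 2*4 = 8.
Iteration 3: components of {Rod} -> Panel = 8*3 = 24.
Iteration 4: no further components; recursion stops.

Panel, Plate, Rod, Washer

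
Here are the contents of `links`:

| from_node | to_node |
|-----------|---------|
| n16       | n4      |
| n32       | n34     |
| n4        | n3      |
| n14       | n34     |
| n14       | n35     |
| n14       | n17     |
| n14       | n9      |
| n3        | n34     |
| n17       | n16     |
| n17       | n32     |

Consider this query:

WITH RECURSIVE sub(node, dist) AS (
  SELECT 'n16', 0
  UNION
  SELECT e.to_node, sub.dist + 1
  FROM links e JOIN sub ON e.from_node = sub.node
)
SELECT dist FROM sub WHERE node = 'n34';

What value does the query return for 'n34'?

Base: (n16, dist=0).
Iteration 1: edges from {n16} -> (n4, dist=1).
Iteration 2: edges from {n4} -> (n3, dist=2).
Iteration 3: edges from {n3} -> (n34, dist=3).
Iteration 4: no outgoing edges from {n34}; recursion stops.

3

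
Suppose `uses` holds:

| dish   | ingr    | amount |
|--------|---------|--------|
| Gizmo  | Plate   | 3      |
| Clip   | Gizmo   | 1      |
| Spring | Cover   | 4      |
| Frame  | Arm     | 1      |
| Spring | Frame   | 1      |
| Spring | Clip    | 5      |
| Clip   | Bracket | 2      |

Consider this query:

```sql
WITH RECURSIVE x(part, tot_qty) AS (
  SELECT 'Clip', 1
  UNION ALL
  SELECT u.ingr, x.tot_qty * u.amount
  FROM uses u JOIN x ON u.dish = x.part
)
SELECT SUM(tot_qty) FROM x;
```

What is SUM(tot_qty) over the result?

7

Base: (Clip, tot_qty=1).
Iteration 1: components of {Clip} -> Bracket = 1*2 = 2, Gizmo = 1*1 = 1.
Iteration 2: components of {Bracket,Gizmo} -> Plate = 1*3 = 3.
Iteration 3: no further components; recursion stops.
SUM(tot_qty) = 1 + 2 + 1 + 3 = 7.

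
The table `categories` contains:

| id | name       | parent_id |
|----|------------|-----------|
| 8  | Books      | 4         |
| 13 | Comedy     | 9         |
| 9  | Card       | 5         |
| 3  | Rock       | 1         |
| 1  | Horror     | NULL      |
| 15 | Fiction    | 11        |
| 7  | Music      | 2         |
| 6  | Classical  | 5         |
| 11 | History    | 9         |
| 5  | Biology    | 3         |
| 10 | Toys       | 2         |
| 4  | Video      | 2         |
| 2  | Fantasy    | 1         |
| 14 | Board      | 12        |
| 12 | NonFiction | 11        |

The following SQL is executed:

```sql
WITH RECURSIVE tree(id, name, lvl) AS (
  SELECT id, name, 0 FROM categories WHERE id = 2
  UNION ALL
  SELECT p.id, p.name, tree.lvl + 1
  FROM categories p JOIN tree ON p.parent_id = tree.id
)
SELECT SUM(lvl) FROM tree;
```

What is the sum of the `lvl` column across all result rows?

5

Base: id=2 (Fantasy) at lvl 0.
Iteration 1: rows with parent_id in {2} -> Video (id 4, lvl 1), Music (id 7, lvl 1), Toys (id 10, lvl 1).
Iteration 2: rows with parent_id in {4,7,10} -> Books (id 8, lvl 2).
Iteration 3: no rows with parent_id in {8}; recursion stops.
SUM(lvl) = 0 + 1 + 1 + 1 + 2 = 5.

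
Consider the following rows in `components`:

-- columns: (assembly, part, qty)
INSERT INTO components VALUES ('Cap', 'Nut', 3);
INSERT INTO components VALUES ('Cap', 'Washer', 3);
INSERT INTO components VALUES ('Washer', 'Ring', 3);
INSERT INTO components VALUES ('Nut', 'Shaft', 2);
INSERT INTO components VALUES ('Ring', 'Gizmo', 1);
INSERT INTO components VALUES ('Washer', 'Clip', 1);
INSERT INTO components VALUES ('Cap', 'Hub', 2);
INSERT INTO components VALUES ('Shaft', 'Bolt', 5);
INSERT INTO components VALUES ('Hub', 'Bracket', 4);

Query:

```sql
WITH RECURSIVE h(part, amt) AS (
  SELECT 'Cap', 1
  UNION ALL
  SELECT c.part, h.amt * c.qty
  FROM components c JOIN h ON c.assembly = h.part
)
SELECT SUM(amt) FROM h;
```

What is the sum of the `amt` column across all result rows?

74

Base: (Cap, amt=1).
Iteration 1: components of {Cap} -> Hub = 1*2 = 2, Nut = 1*3 = 3, Washer = 1*3 = 3.
Iteration 2: components of {Hub,Nut,Washer} -> Bracket = 2*4 = 8, Clip = 3*1 = 3, Ring = 3*3 = 9, Shaft = 3*2 = 6.
Iteration 3: components of {Bracket,Clip,Ring,Shaft} -> Bolt = 6*5 = 30, Gizmo = 9*1 = 9.
Iteration 4: no further components; recursion stops.
SUM(amt) = 1 + 3 + 3 + 2 + 6 + 9 + 3 + 8 + 30 + 9 = 74.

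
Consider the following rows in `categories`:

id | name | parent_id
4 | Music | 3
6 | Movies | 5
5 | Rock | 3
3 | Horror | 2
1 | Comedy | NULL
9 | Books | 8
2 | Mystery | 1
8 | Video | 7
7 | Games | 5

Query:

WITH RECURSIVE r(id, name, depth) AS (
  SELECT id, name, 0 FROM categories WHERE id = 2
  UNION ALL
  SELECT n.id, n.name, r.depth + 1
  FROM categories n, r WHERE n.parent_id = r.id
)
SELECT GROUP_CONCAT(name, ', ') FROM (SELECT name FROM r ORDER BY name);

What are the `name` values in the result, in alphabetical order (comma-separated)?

Base: id=2 (Mystery) at depth 0.
Iteration 1: rows with parent_id in {2} -> Horror (id 3, depth 1).
Iteration 2: rows with parent_id in {3} -> Music (id 4, depth 2), Rock (id 5, depth 2).
Iteration 3: rows with parent_id in {4,5} -> Movies (id 6, depth 3), Games (id 7, depth 3).
Iteration 4: rows with parent_id in {6,7} -> Video (id 8, depth 4).
Iteration 5: rows with parent_id in {8} -> Books (id 9, depth 5).
Iteration 6: no rows with parent_id in {9}; recursion stops.

Books, Games, Horror, Movies, Music, Mystery, Rock, Video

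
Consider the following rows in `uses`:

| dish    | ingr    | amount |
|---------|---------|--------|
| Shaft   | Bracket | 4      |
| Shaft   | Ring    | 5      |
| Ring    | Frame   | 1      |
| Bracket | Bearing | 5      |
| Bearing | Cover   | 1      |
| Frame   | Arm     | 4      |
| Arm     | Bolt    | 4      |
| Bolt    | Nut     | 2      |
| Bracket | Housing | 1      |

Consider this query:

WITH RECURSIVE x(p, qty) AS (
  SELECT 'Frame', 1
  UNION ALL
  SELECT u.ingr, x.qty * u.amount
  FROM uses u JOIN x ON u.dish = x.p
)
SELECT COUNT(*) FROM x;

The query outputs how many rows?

4

Base: (Frame, qty=1).
Iteration 1: components of {Frame} -> Arm = 1*4 = 4.
Iteration 2: components of {Arm} -> Bolt = 4*4 = 16.
Iteration 3: components of {Bolt} -> Nut = 16*2 = 32.
Iteration 4: no further components; recursion stops.
Total rows emitted: 4.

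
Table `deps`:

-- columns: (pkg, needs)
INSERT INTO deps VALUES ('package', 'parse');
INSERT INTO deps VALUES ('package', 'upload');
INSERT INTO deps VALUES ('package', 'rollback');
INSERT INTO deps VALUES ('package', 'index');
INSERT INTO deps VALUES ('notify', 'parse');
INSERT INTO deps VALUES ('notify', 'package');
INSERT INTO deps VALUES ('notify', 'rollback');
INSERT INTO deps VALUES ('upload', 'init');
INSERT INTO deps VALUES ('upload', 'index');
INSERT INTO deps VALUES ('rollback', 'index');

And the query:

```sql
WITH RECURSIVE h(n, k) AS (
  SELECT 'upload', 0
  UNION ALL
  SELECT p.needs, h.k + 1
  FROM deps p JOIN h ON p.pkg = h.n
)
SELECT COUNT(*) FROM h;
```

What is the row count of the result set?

Base: (upload, k=0).
Iteration 1: edges from {upload} -> (index, k=1), (init, k=1).
Iteration 2: no outgoing edges from {index,init}; recursion stops.
Total rows emitted: 3.

3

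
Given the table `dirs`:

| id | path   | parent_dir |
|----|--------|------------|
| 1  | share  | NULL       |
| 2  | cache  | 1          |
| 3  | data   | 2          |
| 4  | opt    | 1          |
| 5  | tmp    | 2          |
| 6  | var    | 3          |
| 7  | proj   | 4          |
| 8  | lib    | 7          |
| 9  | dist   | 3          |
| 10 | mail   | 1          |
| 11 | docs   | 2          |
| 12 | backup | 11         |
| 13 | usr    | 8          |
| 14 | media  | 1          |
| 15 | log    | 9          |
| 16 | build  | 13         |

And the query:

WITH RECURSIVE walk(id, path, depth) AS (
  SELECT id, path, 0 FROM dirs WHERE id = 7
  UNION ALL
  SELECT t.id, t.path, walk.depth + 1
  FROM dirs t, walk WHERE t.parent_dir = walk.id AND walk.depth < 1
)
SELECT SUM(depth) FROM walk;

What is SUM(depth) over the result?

Base: id=7 (proj) at depth 0.
Iteration 1: rows with parent_dir in {7} -> lib (id 8, depth 1).
Iteration 2: depth < 1 fails for all current rows; recursion stops.
SUM(depth) = 0 + 1 = 1.

1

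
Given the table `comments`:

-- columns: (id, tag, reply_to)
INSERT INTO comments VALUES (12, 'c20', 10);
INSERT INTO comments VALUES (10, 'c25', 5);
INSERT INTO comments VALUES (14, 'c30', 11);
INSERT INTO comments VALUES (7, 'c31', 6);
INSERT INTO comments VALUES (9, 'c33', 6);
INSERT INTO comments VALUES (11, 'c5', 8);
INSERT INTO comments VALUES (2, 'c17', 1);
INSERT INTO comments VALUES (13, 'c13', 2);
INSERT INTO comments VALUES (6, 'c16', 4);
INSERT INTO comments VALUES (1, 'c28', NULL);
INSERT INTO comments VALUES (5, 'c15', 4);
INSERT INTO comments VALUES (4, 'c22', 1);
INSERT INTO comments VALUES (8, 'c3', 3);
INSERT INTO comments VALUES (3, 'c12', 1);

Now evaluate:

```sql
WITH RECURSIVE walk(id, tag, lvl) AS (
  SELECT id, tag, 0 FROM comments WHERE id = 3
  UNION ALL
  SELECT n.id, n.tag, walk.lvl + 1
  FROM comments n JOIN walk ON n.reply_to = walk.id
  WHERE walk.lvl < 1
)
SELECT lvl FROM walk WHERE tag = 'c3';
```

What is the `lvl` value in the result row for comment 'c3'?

1

Base: id=3 (c12) at lvl 0.
Iteration 1: rows with reply_to in {3} -> c3 (id 8, lvl 1).
Iteration 2: lvl < 1 fails for all current rows; recursion stops.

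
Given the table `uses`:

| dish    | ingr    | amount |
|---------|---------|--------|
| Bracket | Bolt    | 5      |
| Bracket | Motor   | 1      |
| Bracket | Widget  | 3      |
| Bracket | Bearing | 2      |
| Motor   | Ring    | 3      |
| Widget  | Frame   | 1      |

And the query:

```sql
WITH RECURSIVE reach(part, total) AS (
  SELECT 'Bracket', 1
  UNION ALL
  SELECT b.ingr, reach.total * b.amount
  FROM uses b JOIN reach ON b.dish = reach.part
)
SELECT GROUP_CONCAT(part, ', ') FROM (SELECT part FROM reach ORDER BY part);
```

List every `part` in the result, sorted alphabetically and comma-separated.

Base: (Bracket, total=1).
Iteration 1: components of {Bracket} -> Bearing = 1*2 = 2, Bolt = 1*5 = 5, Motor = 1*1 = 1, Widget = 1*3 = 3.
Iteration 2: components of {Bearing,Bolt,Motor,Widget} -> Frame = 3*1 = 3, Ring = 1*3 = 3.
Iteration 3: no further components; recursion stops.

Bearing, Bolt, Bracket, Frame, Motor, Ring, Widget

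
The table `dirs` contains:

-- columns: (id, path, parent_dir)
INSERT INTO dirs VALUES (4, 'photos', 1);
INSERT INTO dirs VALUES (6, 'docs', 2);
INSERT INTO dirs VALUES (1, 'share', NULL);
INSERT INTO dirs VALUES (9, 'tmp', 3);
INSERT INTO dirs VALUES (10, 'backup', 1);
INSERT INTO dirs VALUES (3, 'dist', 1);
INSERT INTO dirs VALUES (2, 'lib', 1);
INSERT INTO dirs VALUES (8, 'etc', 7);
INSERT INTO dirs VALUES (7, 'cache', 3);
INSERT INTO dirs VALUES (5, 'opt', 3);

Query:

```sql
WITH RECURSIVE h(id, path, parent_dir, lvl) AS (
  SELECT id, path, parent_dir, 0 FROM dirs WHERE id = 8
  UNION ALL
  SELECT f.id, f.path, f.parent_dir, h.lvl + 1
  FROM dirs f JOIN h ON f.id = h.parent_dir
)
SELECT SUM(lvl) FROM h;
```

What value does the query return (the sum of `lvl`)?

Base: id=8 (etc), parent_dir=7, lvl 0.
Iteration 1: join on id=7 -> cache (id 7, parent_dir=3, lvl 1).
Iteration 2: join on id=3 -> dist (id 3, parent_dir=1, lvl 2).
Iteration 3: join on id=1 -> share (id 1, parent_dir=NULL, lvl 3).
Iteration 4: parent_dir is NULL; no match; recursion stops.
SUM(lvl) = 0 + 1 + 2 + 3 = 6.

6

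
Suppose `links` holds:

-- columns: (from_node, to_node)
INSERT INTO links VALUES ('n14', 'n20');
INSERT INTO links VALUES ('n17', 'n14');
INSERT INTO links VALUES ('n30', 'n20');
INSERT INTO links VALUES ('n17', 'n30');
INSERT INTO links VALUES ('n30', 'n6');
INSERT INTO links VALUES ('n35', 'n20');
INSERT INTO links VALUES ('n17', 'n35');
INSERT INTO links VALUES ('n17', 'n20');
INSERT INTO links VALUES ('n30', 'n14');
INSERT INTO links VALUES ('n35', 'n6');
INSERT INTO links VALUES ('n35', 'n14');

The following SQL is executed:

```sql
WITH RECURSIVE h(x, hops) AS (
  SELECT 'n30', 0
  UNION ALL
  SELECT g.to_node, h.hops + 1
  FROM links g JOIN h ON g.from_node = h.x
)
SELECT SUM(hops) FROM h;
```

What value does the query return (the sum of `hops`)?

Base: (n30, hops=0).
Iteration 1: edges from {n30} -> (n14, hops=1), (n20, hops=1), (n6, hops=1).
Iteration 2: edges from {n14,n20,n6} -> (n20, hops=2).
Iteration 3: no outgoing edges from {n20}; recursion stops.
SUM(hops) = 0 + 1 + 1 + 1 + 2 = 5.

5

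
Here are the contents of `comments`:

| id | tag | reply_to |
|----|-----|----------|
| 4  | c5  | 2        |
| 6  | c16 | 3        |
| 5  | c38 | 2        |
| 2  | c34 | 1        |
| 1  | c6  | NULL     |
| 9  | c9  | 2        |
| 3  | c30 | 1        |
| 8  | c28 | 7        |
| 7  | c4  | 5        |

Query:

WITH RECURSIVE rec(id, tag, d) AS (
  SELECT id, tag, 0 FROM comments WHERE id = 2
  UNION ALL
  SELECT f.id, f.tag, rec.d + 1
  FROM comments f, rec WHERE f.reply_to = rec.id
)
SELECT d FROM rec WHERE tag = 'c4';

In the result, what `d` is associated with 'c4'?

2

Base: id=2 (c34) at d 0.
Iteration 1: rows with reply_to in {2} -> c5 (id 4, d 1), c38 (id 5, d 1), c9 (id 9, d 1).
Iteration 2: rows with reply_to in {4,5,9} -> c4 (id 7, d 2).
Iteration 3: rows with reply_to in {7} -> c28 (id 8, d 3).
Iteration 4: no rows with reply_to in {8}; recursion stops.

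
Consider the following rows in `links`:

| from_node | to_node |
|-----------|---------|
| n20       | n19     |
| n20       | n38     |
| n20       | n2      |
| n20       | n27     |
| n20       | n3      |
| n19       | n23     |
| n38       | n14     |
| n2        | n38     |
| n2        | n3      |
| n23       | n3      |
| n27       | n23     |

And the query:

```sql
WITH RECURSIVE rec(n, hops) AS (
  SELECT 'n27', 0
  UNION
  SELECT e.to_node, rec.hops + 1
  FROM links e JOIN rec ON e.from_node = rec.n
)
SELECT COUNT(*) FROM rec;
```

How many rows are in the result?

3

Base: (n27, hops=0).
Iteration 1: edges from {n27} -> (n23, hops=1).
Iteration 2: edges from {n23} -> (n3, hops=2).
Iteration 3: no outgoing edges from {n3}; recursion stops.
Total rows emitted: 3.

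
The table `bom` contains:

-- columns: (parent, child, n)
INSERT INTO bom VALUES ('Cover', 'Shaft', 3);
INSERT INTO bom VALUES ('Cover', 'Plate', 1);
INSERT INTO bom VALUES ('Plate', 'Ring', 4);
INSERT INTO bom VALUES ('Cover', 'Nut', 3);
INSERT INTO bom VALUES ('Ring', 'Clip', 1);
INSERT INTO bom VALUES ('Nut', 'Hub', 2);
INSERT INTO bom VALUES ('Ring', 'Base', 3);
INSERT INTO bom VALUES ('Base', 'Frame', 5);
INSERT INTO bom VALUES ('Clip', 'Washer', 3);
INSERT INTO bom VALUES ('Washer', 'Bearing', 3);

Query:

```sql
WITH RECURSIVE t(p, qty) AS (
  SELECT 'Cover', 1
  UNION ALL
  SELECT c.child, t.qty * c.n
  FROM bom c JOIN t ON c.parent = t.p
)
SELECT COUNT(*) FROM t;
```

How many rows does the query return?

Base: (Cover, qty=1).
Iteration 1: components of {Cover} -> Nut = 1*3 = 3, Plate = 1*1 = 1, Shaft = 1*3 = 3.
Iteration 2: components of {Nut,Plate,Shaft} -> Hub = 3*2 = 6, Ring = 1*4 = 4.
Iteration 3: components of {Hub,Ring} -> Base = 4*3 = 12, Clip = 4*1 = 4.
Iteration 4: components of {Base,Clip} -> Frame = 12*5 = 60, Washer = 4*3 = 12.
Iteration 5: components of {Frame,Washer} -> Bearing = 12*3 = 36.
Iteration 6: no further components; recursion stops.
Total rows emitted: 11.

11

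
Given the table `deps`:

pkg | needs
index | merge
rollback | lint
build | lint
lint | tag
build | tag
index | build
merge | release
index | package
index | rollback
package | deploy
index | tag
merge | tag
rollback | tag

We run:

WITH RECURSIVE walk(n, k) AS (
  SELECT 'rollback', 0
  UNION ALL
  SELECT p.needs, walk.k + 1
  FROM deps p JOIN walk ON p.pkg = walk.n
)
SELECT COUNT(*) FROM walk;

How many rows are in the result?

4

Base: (rollback, k=0).
Iteration 1: edges from {rollback} -> (lint, k=1), (tag, k=1).
Iteration 2: edges from {lint,tag} -> (tag, k=2).
Iteration 3: no outgoing edges from {tag}; recursion stops.
Total rows emitted: 4.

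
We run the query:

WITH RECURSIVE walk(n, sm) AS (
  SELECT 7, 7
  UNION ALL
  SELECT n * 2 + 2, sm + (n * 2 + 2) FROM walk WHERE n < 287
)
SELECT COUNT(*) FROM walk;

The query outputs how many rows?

Base: n=7, sm=7.
Iteration 1: 7 < 287 holds -> n = 7 * 2 + 2 = 16, sm = 7 + 16 = 23.
Iteration 2: 16 < 287 holds -> n = 16 * 2 + 2 = 34, sm = 23 + 34 = 57.
Iteration 3: 34 < 287 holds -> n = 34 * 2 + 2 = 70, sm = 57 + 70 = 127.
Iteration 4: 70 < 287 holds -> n = 70 * 2 + 2 = 142, sm = 127 + 142 = 269.
Iteration 5: 142 < 287 holds -> n = 142 * 2 + 2 = 286, sm = 269 + 286 = 555.
Iteration 6: 286 < 287 holds -> n = 286 * 2 + 2 = 574, sm = 555 + 574 = 1129.
Iteration 7: 574 < 287 fails; recursion stops.
Total rows emitted: 7.

7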